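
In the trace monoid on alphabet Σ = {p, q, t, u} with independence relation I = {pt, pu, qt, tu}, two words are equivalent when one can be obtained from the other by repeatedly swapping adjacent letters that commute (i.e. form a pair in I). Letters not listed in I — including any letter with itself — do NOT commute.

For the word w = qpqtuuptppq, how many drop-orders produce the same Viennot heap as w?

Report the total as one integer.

550

#0=q has no predecessor
#1=p depends on [0:q]
#2=q depends on [1:p]
#3=t has no predecessor
#4=u depends on [2:q]
#5=u depends on [4:u]
#6=p depends on [2:q]
#7=t depends on [3:t]
#8=p depends on [6:p]
#9=p depends on [8:p]
#10=q depends on [5:u, 9:p]
sources: [0:q, 3:t]
N(rest) = Σ N(rest − s) over sources s of rest; N(one piece) = 1:
  size 1 → [7]=1  [10]=1
  size 2 → [3,7]=1  [5,10]=1  [7,10]=2  [9,10]=1
  size 3 → [3,7,10]=3  [4,5,10]=1  [5,7,10]=3  [5,9,10]=2  [7,9,10]=3  [8,9,10]=1
  size 4 → [3,5,7,10]=6  [3,7,9,10]=6  [4,5,7,10]=4  [4,5,9,10]=3  [5,7,9,10]=8  [5,8,9,10]=3  [6,8,9,10]=1  [7,8,9,10]=4
  size 5 → [3,4,5,7,10]=10  [3,5,7,9,10]=20  [3,7,8,9,10]=10  [4,5,7,9,10]=15  [4,5,8,9,10]=6  [5,6,8,9,10]=4  [5,7,8,9,10]=15  [6,7,8,9,10]=5
  size 6 → [3,4,5,7,9,10]=45  [3,5,7,8,9,10]=45  [3,6,7,8,9,10]=15  [4,5,6,8,9,10]=10  [4,5,7,8,9,10]=36  [5,6,7,8,9,10]=24
  size 7 → [2,4,5,6,8,9,10]=10  [3,4,5,7,8,9,10]=126  [3,5,6,7,8,9,10]=84  [4,5,6,7,8,9,10]=70
  size 8 → [1,2,4,5,6,8,9,10]=10  [2,4,5,6,7,8,9,10]=80  [3,4,5,6,7,8,9,10]=280
  size 9 → [0,1,2,4,5,6,8,9,10]=10  [1,2,4,5,6,7,8,9,10]=90  [2,3,4,5,6,7,8,9,10]=360
  first=0(q) contributes 450
  first=3(t) contributes 100
|[w]| = 550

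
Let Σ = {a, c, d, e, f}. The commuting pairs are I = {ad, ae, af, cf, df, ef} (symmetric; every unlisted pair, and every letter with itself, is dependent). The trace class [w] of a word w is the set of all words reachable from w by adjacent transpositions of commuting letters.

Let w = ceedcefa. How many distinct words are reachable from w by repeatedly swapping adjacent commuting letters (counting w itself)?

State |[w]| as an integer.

drop 0:c onto floor
drop 1:e onto {0:c}
drop 2:e onto {1:e}
drop 3:d onto {2:e}
drop 4:c onto {3:d}
drop 5:e onto {4:c}
drop 6:f onto floor
drop 7:a onto {4:c}
ground layer = {0:c, 6:f}
drop-orders for the pieces not yet dropped (sum over which currently-grounded one goes next):
  1 to go: {5} 1  {6} 1  {7} 1
  2 to go: {5,6} 2  {5,7} 2  {6,7} 2
  3 to go: {4,5,7} 2  {5,6,7} 6
  4 to go: {3,4,5,7} 2  {4,5,6,7} 8
  5 to go: {2,3,4,5,7} 2  {3,4,5,6,7} 10
  6 to go: {1,2,3,4,5,7} 2  {2,3,4,5,6,7} 12
  if 0:c drops first: 14 orders
  if 6:f drops first: 2 orders
heap linearizations: 16

16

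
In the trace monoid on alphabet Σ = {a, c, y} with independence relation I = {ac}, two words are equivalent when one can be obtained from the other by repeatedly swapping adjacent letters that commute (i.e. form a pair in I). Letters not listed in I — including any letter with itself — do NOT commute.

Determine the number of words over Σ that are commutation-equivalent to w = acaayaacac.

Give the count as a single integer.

40

drop 0:a onto floor
drop 1:c onto floor
drop 2:a onto {0:a}
drop 3:a onto {2:a}
drop 4:y onto {1:c, 3:a}
drop 5:a onto {4:y}
drop 6:a onto {5:a}
drop 7:c onto {4:y}
drop 8:a onto {6:a}
drop 9:c onto {7:c}
ground layer = {0:a, 1:c}
drop-orders for the pieces not yet dropped (sum over which currently-grounded one goes next):
  1 to go: {8} 1  {9} 1
  2 to go: {6,8} 1  {7,9} 1  {8,9} 2
  3 to go: {5,6,8} 1  {6,8,9} 3  {7,8,9} 3
  4 to go: {5,6,8,9} 4  {6,7,8,9} 6
  5 to go: {5,6,7,8,9} 10
  6 to go: {4,5,6,7,8,9} 10
  7 to go: {1,4,5,6,7,8,9} 10  {3,4,5,6,7,8,9} 10
  8 to go: {1,3,4,5,6,7,8,9} 20  {2,3,4,5,6,7,8,9} 10
  if 0:a drops first: 30 orders
  if 1:c drops first: 10 orders
heap linearizations: 40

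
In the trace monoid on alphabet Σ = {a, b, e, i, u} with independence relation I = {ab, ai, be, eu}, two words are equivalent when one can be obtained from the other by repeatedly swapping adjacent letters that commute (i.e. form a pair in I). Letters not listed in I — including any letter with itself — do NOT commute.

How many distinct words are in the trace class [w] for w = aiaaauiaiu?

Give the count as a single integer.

piece 0:a — minimal
piece 1:i — minimal
piece 2:a rests on {0:a}
piece 3:a rests on {2:a}
piece 4:a rests on {3:a}
piece 5:u rests on {1:i, 4:a}
piece 6:i rests on {5:u}
piece 7:a rests on {5:u}
piece 8:i rests on {6:i}
piece 9:u rests on {7:a, 8:i}
minimal pieces: {0:a, 1:i}
ways to finish when only these pieces remain (= sum over removing one remaining piece with nothing left below it):
  1 left: {9}→1
  2 left: {7,9}→1  {8,9}→1
  3 left: {6,8,9}→1  {7,8,9}→2
  4 left: {6,7,8,9}→3
  5 left: {5,6,7,8,9}→3
  6 left: {1,5,6,7,8,9}→3  {4,5,6,7,8,9}→3
  7 left: {1,4,5,6,7,8,9}→6  {3,4,5,6,7,8,9}→3
  8 left: {1,3,4,5,6,7,8,9}→9  {2,3,4,5,6,7,8,9}→3
  placing 0:a first → 12 extensions
  placing 1:i first → 3 extensions
total linear extensions = 15

15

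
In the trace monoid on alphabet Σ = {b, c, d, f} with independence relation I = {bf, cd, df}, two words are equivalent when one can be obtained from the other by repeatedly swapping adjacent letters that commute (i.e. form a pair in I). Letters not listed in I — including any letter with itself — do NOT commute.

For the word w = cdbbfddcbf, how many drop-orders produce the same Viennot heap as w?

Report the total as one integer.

0(c) covers ∅
1(d) covers ∅
2(b) covers 0:c, 1:d
3(b) covers 2:b
4(f) covers 0:c
5(d) covers 3:b
6(d) covers 5:d
7(c) covers 3:b, 4:f
8(b) covers 6:d, 7:c
9(f) covers 7:c
floor of heap: 0:c, 1:d
completions by unplaced set U, small U first (add the entries for U minus each lowest piece of U):
  |U|=1: {8}:1  {9}:1
  |U|=2: {6,8}:1  {8,9}:2
  |U|=3: {5,6,8}:1  {6,8,9}:3  {7,8,9}:2
  |U|=4: {4,7,8,9}:2  {5,6,8,9}:4  {6,7,8,9}:5
  |U|=5: {4,6,7,8,9}:7  {5,6,7,8,9}:9
  |U|=6: {3,5,6,7,8,9}:9  {4,5,6,7,8,9}:16
  |U|=7: {2,3,5,6,7,8,9}:9  {3,4,5,6,7,8,9}:25
  |U|=8: {1,2,3,5,6,7,8,9}:9  {2,3,4,5,6,7,8,9}:34
  start at 0(c): 43
  start at 1(d): 34
sum over floor = 77

77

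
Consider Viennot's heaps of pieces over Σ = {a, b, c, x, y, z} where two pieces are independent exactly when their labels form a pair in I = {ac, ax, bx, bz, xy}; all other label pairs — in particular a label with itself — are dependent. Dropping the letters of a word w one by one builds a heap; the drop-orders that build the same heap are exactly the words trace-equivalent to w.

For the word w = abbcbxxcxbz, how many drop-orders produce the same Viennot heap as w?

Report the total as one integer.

piece 0:a — minimal
piece 1:b rests on {0:a}
piece 2:b rests on {1:b}
piece 3:c rests on {2:b}
piece 4:b rests on {3:c}
piece 5:x rests on {3:c}
piece 6:x rests on {5:x}
piece 7:c rests on {4:b, 6:x}
piece 8:x rests on {7:c}
piece 9:b rests on {7:c}
piece 10:z rests on {8:x}
minimal pieces: {0:a}
ways to finish when only these pieces remain (= sum over removing one remaining piece with nothing left below it):
  1 left: {9}→1  {10}→1
  2 left: {8,10}→1  {9,10}→2
  3 left: {8,9,10}→3
  4 left: {7,8,9,10}→3
  5 left: {4,7,8,9,10}→3  {6,7,8,9,10}→3
  6 left: {4,6,7,8,9,10}→6  {5,6,7,8,9,10}→3
  7 left: {4,5,6,7,8,9,10}→9
  8 left: {3,4,5,6,7,8,9,10}→9
  9 left: {2,3,4,5,6,7,8,9,10}→9
  placing 0:a first → 9 extensions

9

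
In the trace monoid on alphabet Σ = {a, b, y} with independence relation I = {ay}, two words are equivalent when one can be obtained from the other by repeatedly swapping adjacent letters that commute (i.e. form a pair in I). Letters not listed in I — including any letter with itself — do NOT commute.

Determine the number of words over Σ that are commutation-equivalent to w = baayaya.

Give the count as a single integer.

#0=b has no predecessor
#1=a depends on [0:b]
#2=a depends on [1:a]
#3=y depends on [0:b]
#4=a depends on [2:a]
#5=y depends on [3:y]
#6=a depends on [4:a]
sources: [0:b]
N(rest) = Σ N(rest − s) over sources s of rest; N(one piece) = 1:
  size 1 → [5]=1  [6]=1
  size 2 → [3,5]=1  [4,6]=1  [5,6]=2
  size 3 → [2,4,6]=1  [3,5,6]=3  [4,5,6]=3
  size 4 → [1,2,4,6]=1  [2,4,5,6]=4  [3,4,5,6]=6
  size 5 → [1,2,4,5,6]=5  [2,3,4,5,6]=10
  first=0(b) contributes 15

15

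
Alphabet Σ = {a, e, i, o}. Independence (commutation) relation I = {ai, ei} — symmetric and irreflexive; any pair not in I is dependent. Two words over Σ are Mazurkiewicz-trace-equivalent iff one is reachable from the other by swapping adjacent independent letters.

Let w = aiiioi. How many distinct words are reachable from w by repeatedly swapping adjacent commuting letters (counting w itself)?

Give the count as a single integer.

drop 0:a onto floor
drop 1:i onto floor
drop 2:i onto {1:i}
drop 3:i onto {2:i}
drop 4:o onto {0:a, 3:i}
drop 5:i onto {4:o}
ground layer = {0:a, 1:i}
drop-orders for the pieces not yet dropped (sum over which currently-grounded one goes next):
  1 to go: {5} 1
  2 to go: {4,5} 1
  3 to go: {0,4,5} 1  {3,4,5} 1
  4 to go: {0,3,4,5} 2  {2,3,4,5} 1
  if 0:a drops first: 1 orders
  if 1:i drops first: 3 orders
heap linearizations: 4

4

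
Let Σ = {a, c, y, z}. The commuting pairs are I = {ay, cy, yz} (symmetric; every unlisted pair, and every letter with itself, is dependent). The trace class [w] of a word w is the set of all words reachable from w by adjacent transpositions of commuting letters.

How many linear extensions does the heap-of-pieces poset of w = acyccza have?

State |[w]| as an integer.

0(a) covers ∅
1(c) covers 0:a
2(y) covers ∅
3(c) covers 1:c
4(c) covers 3:c
5(z) covers 4:c
6(a) covers 5:z
floor of heap: 0:a, 2:y
completions by unplaced set U, small U first (add the entries for U minus each lowest piece of U):
  |U|=1: {2}:1  {6}:1
  |U|=2: {2,6}:2  {5,6}:1
  |U|=3: {2,5,6}:3  {4,5,6}:1
  |U|=4: {2,4,5,6}:4  {3,4,5,6}:1
  |U|=5: {1,3,4,5,6}:1  {2,3,4,5,6}:5
  start at 0(a): 6
  start at 2(y): 1
sum over floor = 7

7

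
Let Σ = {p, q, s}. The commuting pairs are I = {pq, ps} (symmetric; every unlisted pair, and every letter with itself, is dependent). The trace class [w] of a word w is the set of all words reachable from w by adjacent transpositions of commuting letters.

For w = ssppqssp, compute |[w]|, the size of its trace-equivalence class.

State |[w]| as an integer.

56

0(s) covers ∅
1(s) covers 0:s
2(p) covers ∅
3(p) covers 2:p
4(q) covers 1:s
5(s) covers 4:q
6(s) covers 5:s
7(p) covers 3:p
floor of heap: 0:s, 2:p
completions by unplaced set U, small U first (add the entries for U minus each lowest piece of U):
  |U|=1: {6}:1  {7}:1
  |U|=2: {3,7}:1  {5,6}:1  {6,7}:2
  |U|=3: {2,3,7}:1  {3,6,7}:3  {4,5,6}:1  {5,6,7}:3
  |U|=4: {1,4,5,6}:1  {2,3,6,7}:4  {3,5,6,7}:6  {4,5,6,7}:4
  |U|=5: {0,1,4,5,6}:1  {1,4,5,6,7}:5  {2,3,5,6,7}:10  {3,4,5,6,7}:10
  |U|=6: {0,1,4,5,6,7}:6  {1,3,4,5,6,7}:15  {2,3,4,5,6,7}:20
  start at 0(s): 35
  start at 2(p): 21
sum over floor = 56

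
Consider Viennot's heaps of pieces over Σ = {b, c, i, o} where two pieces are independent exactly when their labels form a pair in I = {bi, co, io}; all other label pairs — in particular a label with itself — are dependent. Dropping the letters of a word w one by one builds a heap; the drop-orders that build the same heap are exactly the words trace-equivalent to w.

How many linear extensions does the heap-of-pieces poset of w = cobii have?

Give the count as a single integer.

0(c) covers ∅
1(o) covers ∅
2(b) covers 0:c, 1:o
3(i) covers 0:c
4(i) covers 3:i
floor of heap: 0:c, 1:o
completions by unplaced set U, small U first (add the entries for U minus each lowest piece of U):
  |U|=1: {2}:1  {4}:1
  |U|=2: {1,2}:1  {2,4}:2  {3,4}:1
  |U|=3: {1,2,4}:3  {2,3,4}:3
  start at 0(c): 6
  start at 1(o): 3
sum over floor = 9

9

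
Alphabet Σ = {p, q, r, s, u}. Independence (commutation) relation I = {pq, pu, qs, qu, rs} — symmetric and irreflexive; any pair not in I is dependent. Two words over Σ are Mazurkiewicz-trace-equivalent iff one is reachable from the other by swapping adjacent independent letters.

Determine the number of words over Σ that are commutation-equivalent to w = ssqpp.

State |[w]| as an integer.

5

0(s) covers ∅
1(s) covers 0:s
2(q) covers ∅
3(p) covers 1:s
4(p) covers 3:p
floor of heap: 0:s, 2:q
completions by unplaced set U, small U first (add the entries for U minus each lowest piece of U):
  |U|=1: {2}:1  {4}:1
  |U|=2: {2,4}:2  {3,4}:1
  |U|=3: {1,3,4}:1  {2,3,4}:3
  start at 0(s): 4
  start at 2(q): 1
sum over floor = 5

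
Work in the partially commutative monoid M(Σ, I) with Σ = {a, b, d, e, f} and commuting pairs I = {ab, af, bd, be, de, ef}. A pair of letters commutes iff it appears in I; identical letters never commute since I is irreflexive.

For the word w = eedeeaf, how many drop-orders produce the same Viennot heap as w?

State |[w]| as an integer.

#0=e has no predecessor
#1=e depends on [0:e]
#2=d has no predecessor
#3=e depends on [1:e]
#4=e depends on [3:e]
#5=a depends on [2:d, 4:e]
#6=f depends on [2:d]
sources: [0:e, 2:d]
N(rest) = Σ N(rest − s) over sources s of rest; N(one piece) = 1:
  size 1 → [5]=1  [6]=1
  size 2 → [4,5]=1  [5,6]=2
  size 3 → [2,5,6]=2  [3,4,5]=1  [4,5,6]=3
  size 4 → [1,3,4,5]=1  [2,4,5,6]=5  [3,4,5,6]=4
  size 5 → [0,1,3,4,5]=1  [1,3,4,5,6]=5  [2,3,4,5,6]=9
  first=0(e) contributes 14
  first=2(d) contributes 6
|[w]| = 20

20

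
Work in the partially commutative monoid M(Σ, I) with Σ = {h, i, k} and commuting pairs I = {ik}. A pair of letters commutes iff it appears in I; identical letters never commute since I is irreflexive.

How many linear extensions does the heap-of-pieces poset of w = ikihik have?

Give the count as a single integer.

#0=i has no predecessor
#1=k has no predecessor
#2=i depends on [0:i]
#3=h depends on [1:k, 2:i]
#4=i depends on [3:h]
#5=k depends on [3:h]
sources: [0:i, 1:k]
N(rest) = Σ N(rest − s) over sources s of rest; N(one piece) = 1:
  size 1 → [4]=1  [5]=1
  size 2 → [4,5]=2
  size 3 → [3,4,5]=2
  size 4 → [1,3,4,5]=2  [2,3,4,5]=2
  first=0(i) contributes 4
  first=1(k) contributes 2
|[w]| = 6

6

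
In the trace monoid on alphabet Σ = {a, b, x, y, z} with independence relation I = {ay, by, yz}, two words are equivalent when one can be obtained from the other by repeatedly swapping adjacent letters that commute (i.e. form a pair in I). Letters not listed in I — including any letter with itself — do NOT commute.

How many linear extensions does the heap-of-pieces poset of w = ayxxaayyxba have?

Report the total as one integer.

0(a) covers ∅
1(y) covers ∅
2(x) covers 0:a, 1:y
3(x) covers 2:x
4(a) covers 3:x
5(a) covers 4:a
6(y) covers 3:x
7(y) covers 6:y
8(x) covers 5:a, 7:y
9(b) covers 8:x
10(a) covers 9:b
floor of heap: 0:a, 1:y
completions by unplaced set U, small U first (add the entries for U minus each lowest piece of U):
  |U|=1: {10}:1
  |U|=2: {9,10}:1
  |U|=3: {8,9,10}:1
  |U|=4: {5,8,9,10}:1  {7,8,9,10}:1
  |U|=5: {4,5,8,9,10}:1  {5,7,8,9,10}:2  {6,7,8,9,10}:1
  |U|=6: {4,5,7,8,9,10}:3  {5,6,7,8,9,10}:3
  |U|=7: {4,5,6,7,8,9,10}:6
  |U|=8: {3,4,5,6,7,8,9,10}:6
  |U|=9: {2,3,4,5,6,7,8,9,10}:6
  start at 0(a): 6
  start at 1(y): 6
sum over floor = 12

12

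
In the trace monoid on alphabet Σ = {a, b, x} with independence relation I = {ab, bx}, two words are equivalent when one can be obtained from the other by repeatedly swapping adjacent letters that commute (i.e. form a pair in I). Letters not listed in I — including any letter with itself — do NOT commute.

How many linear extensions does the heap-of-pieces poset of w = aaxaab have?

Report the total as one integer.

6

drop 0:a onto floor
drop 1:a onto {0:a}
drop 2:x onto {1:a}
drop 3:a onto {2:x}
drop 4:a onto {3:a}
drop 5:b onto floor
ground layer = {0:a, 5:b}
drop-orders for the pieces not yet dropped (sum over which currently-grounded one goes next):
  1 to go: {4} 1  {5} 1
  2 to go: {3,4} 1  {4,5} 2
  3 to go: {2,3,4} 1  {3,4,5} 3
  4 to go: {1,2,3,4} 1  {2,3,4,5} 4
  if 0:a drops first: 5 orders
  if 5:b drops first: 1 orders
heap linearizations: 6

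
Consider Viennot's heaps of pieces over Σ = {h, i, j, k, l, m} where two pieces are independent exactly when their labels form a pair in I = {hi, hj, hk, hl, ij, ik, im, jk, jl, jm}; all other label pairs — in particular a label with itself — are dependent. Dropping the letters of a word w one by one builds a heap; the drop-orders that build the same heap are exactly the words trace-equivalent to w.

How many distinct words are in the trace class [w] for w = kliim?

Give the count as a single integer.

#0=k has no predecessor
#1=l depends on [0:k]
#2=i depends on [1:l]
#3=i depends on [2:i]
#4=m depends on [1:l]
sources: [0:k]
N(rest) = Σ N(rest − s) over sources s of rest; N(one piece) = 1:
  size 1 → [3]=1  [4]=1
  size 2 → [2,3]=1  [3,4]=2
  size 3 → [2,3,4]=3
  first=0(k) contributes 3

3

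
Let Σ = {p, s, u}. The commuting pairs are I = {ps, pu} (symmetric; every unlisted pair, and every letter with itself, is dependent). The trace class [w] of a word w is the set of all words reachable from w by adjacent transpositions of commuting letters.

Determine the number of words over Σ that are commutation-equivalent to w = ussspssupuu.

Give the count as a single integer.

55

0(u) covers ∅
1(s) covers 0:u
2(s) covers 1:s
3(s) covers 2:s
4(p) covers ∅
5(s) covers 3:s
6(s) covers 5:s
7(u) covers 6:s
8(p) covers 4:p
9(u) covers 7:u
10(u) covers 9:u
floor of heap: 0:u, 4:p
completions by unplaced set U, small U first (add the entries for U minus each lowest piece of U):
  |U|=1: {8}:1  {10}:1
  |U|=2: {4,8}:1  {8,10}:2  {9,10}:1
  |U|=3: {4,8,10}:3  {7,9,10}:1  {8,9,10}:3
  |U|=4: {4,8,9,10}:6  {6,7,9,10}:1  {7,8,9,10}:4
  |U|=5: {4,7,8,9,10}:10  {5,6,7,9,10}:1  {6,7,8,9,10}:5
  |U|=6: {3,5,6,7,9,10}:1  {4,6,7,8,9,10}:15  {5,6,7,8,9,10}:6
  |U|=7: {2,3,5,6,7,9,10}:1  {3,5,6,7,8,9,10}:7  {4,5,6,7,8,9,10}:21
  |U|=8: {1,2,3,5,6,7,9,10}:1  {2,3,5,6,7,8,9,10}:8  {3,4,5,6,7,8,9,10}:28
  |U|=9: {0,1,2,3,5,6,7,9,10}:1  {1,2,3,5,6,7,8,9,10}:9  {2,3,4,5,6,7,8,9,10}:36
  start at 0(u): 45
  start at 4(p): 10
sum over floor = 55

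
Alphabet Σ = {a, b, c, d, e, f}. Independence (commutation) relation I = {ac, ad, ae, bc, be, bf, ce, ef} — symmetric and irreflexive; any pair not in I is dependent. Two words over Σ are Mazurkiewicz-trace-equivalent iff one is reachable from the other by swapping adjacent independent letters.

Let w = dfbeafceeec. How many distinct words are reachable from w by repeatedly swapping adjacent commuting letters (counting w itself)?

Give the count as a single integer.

drop 0:d onto floor
drop 1:f onto {0:d}
drop 2:b onto {0:d}
drop 3:e onto {0:d}
drop 4:a onto {1:f, 2:b}
drop 5:f onto {4:a}
drop 6:c onto {5:f}
drop 7:e onto {3:e}
drop 8:e onto {7:e}
drop 9:e onto {8:e}
drop 10:c onto {6:c}
ground layer = {0:d}
drop-orders for the pieces not yet dropped (sum over which currently-grounded one goes next):
  1 to go: {9} 1  {10} 1
  2 to go: {6,10} 1  {8,9} 1  {9,10} 2
  3 to go: {5,6,10} 1  {6,9,10} 3  {7,8,9} 1  {8,9,10} 3
  4 to go: {3,7,8,9} 1  {4,5,6,10} 1  {5,6,9,10} 4  {6,8,9,10} 6  {7,8,9,10} 4
  5 to go: {1,4,5,6,10} 1  {2,4,5,6,10} 1  {3,7,8,9,10} 5  {4,5,6,9,10} 5  {5,6,8,9,10} 10  {6,7,8,9,10} 10
  6 to go: {1,2,4,5,6,10} 2  {1,4,5,6,9,10} 6  {2,4,5,6,9,10} 6  {3,6,7,8,9,10} 15  {4,5,6,8,9,10} 15  {5,6,7,8,9,10} 20
  7 to go: {1,2,4,5,6,9,10} 14  {1,4,5,6,8,9,10} 21  {2,4,5,6,8,9,10} 21  {3,5,6,7,8,9,10} 35  {4,5,6,7,8,9,10} 35
  8 to go: {1,2,4,5,6,8,9,10} 56  {1,4,5,6,7,8,9,10} 56  {2,4,5,6,7,8,9,10} 56  {3,4,5,6,7,8,9,10} 70
  9 to go: {1,2,4,5,6,7,8,9,10} 168  {1,3,4,5,6,7,8,9,10} 126  {2,3,4,5,6,7,8,9,10} 126
  if 0:d drops first: 420 orders

420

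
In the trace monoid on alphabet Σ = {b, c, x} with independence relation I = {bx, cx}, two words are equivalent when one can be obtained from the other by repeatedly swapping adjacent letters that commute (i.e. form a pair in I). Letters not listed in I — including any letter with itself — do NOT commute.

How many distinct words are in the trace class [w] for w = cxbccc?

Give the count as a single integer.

drop 0:c onto floor
drop 1:x onto floor
drop 2:b onto {0:c}
drop 3:c onto {2:b}
drop 4:c onto {3:c}
drop 5:c onto {4:c}
ground layer = {0:c, 1:x}
drop-orders for the pieces not yet dropped (sum over which currently-grounded one goes next):
  1 to go: {1} 1  {5} 1
  2 to go: {1,5} 2  {4,5} 1
  3 to go: {1,4,5} 3  {3,4,5} 1
  4 to go: {1,3,4,5} 4  {2,3,4,5} 1
  if 0:c drops first: 5 orders
  if 1:x drops first: 1 orders
heap linearizations: 6

6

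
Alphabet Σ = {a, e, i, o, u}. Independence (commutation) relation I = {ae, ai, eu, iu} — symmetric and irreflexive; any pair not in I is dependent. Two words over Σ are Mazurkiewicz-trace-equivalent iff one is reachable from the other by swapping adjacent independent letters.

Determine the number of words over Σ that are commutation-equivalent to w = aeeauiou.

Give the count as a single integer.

#0=a has no predecessor
#1=e has no predecessor
#2=e depends on [1:e]
#3=a depends on [0:a]
#4=u depends on [3:a]
#5=i depends on [2:e]
#6=o depends on [4:u, 5:i]
#7=u depends on [6:o]
sources: [0:a, 1:e]
N(rest) = Σ N(rest − s) over sources s of rest; N(one piece) = 1:
  size 1 → [7]=1
  size 2 → [6,7]=1
  size 3 → [4,6,7]=1  [5,6,7]=1
  size 4 → [2,5,6,7]=1  [3,4,6,7]=1  [4,5,6,7]=2
  size 5 → [0,3,4,6,7]=1  [1,2,5,6,7]=1  [2,4,5,6,7]=3  [3,4,5,6,7]=3
  size 6 → [0,3,4,5,6,7]=4  [1,2,4,5,6,7]=4  [2,3,4,5,6,7]=6
  first=0(a) contributes 10
  first=1(e) contributes 10
|[w]| = 20

20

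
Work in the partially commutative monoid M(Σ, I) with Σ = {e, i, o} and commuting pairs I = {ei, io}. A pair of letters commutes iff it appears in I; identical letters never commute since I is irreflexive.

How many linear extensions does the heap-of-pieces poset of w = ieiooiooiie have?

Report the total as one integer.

drop 0:i onto floor
drop 1:e onto floor
drop 2:i onto {0:i}
drop 3:o onto {1:e}
drop 4:o onto {3:o}
drop 5:i onto {2:i}
drop 6:o onto {4:o}
drop 7:o onto {6:o}
drop 8:i onto {5:i}
drop 9:i onto {8:i}
drop 10:e onto {7:o}
ground layer = {0:i, 1:e}
drop-orders for the pieces not yet dropped (sum over which currently-grounded one goes next):
  1 to go: {9} 1  {10} 1
  2 to go: {7,10} 1  {8,9} 1  {9,10} 2
  3 to go: {5,8,9} 1  {6,7,10} 1  {7,9,10} 3  {8,9,10} 3
  4 to go: {2,5,8,9} 1  {4,6,7,10} 1  {5,8,9,10} 4  {6,7,9,10} 4  {7,8,9,10} 6
  5 to go: {0,2,5,8,9} 1  {2,5,8,9,10} 5  {3,4,6,7,10} 1  {4,6,7,9,10} 5  {5,7,8,9,10} 10  {6,7,8,9,10} 10
  6 to go: {0,2,5,8,9,10} 6  {1,3,4,6,7,10} 1  {2,5,7,8,9,10} 15  {3,4,6,7,9,10} 6  {4,6,7,8,9,10} 15  {5,6,7,8,9,10} 20
  7 to go: {0,2,5,7,8,9,10} 21  {1,3,4,6,7,9,10} 7  {2,5,6,7,8,9,10} 35  {3,4,6,7,8,9,10} 21  {4,5,6,7,8,9,10} 35
  8 to go: {0,2,5,6,7,8,9,10} 56  {1,3,4,6,7,8,9,10} 28  {2,4,5,6,7,8,9,10} 70  {3,4,5,6,7,8,9,10} 56
  9 to go: {0,2,4,5,6,7,8,9,10} 126  {1,3,4,5,6,7,8,9,10} 84  {2,3,4,5,6,7,8,9,10} 126
  if 0:i drops first: 210 orders
  if 1:e drops first: 252 orders
heap linearizations: 462

462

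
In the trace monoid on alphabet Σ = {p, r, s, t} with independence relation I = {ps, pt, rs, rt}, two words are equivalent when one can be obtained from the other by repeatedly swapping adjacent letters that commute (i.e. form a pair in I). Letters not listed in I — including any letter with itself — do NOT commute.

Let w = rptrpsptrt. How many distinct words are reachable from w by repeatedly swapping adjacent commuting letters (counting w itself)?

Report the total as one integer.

piece 0:r — minimal
piece 1:p rests on {0:r}
piece 2:t — minimal
piece 3:r rests on {1:p}
piece 4:p rests on {3:r}
piece 5:s rests on {2:t}
piece 6:p rests on {4:p}
piece 7:t rests on {5:s}
piece 8:r rests on {6:p}
piece 9:t rests on {7:t}
minimal pieces: {0:r, 2:t}
ways to finish when only these pieces remain (= sum over removing one remaining piece with nothing left below it):
  1 left: {8}→1  {9}→1
  2 left: {6,8}→1  {7,9}→1  {8,9}→2
  3 left: {4,6,8}→1  {5,7,9}→1  {6,8,9}→3  {7,8,9}→3
  4 left: {2,5,7,9}→1  {3,4,6,8}→1  {4,6,8,9}→4  {5,7,8,9}→4  {6,7,8,9}→6
  5 left: {1,3,4,6,8}→1  {2,5,7,8,9}→5  {3,4,6,8,9}→5  {4,6,7,8,9}→10  {5,6,7,8,9}→10
  6 left: {0,1,3,4,6,8}→1  {1,3,4,6,8,9}→6  {2,5,6,7,8,9}→15  {3,4,6,7,8,9}→15  {4,5,6,7,8,9}→20
  7 left: {0,1,3,4,6,8,9}→7  {1,3,4,6,7,8,9}→21  {2,4,5,6,7,8,9}→35  {3,4,5,6,7,8,9}→35
  8 left: {0,1,3,4,6,7,8,9}→28  {1,3,4,5,6,7,8,9}→56  {2,3,4,5,6,7,8,9}→70
  placing 0:r first → 126 extensions
  placing 2:t first → 84 extensions
total linear extensions = 210

210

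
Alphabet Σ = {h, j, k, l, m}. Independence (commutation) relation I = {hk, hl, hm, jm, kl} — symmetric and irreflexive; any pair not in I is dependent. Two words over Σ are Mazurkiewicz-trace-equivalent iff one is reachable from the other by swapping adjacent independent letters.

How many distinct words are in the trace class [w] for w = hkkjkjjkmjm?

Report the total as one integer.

piece 0:h — minimal
piece 1:k — minimal
piece 2:k rests on {1:k}
piece 3:j rests on {0:h, 2:k}
piece 4:k rests on {3:j}
piece 5:j rests on {4:k}
piece 6:j rests on {5:j}
piece 7:k rests on {6:j}
piece 8:m rests on {7:k}
piece 9:j rests on {7:k}
piece 10:m rests on {8:m}
minimal pieces: {0:h, 1:k}
ways to finish when only these pieces remain (= sum over removing one remaining piece with nothing left below it):
  1 left: {9}→1  {10}→1
  2 left: {8,10}→1  {9,10}→2
  3 left: {8,9,10}→3
  4 left: {7,8,9,10}→3
  5 left: {6,7,8,9,10}→3
  6 left: {5,6,7,8,9,10}→3
  7 left: {4,5,6,7,8,9,10}→3
  8 left: {3,4,5,6,7,8,9,10}→3
  9 left: {0,3,4,5,6,7,8,9,10}→3  {2,3,4,5,6,7,8,9,10}→3
  placing 0:h first → 3 extensions
  placing 1:k first → 6 extensions
total linear extensions = 9

9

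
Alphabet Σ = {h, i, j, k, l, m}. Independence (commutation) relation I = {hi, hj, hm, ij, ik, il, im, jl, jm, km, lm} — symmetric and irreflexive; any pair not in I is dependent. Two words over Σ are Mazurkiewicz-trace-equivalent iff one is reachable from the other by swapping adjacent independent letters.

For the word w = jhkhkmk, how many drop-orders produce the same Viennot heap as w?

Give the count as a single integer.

14

0(j) covers ∅
1(h) covers ∅
2(k) covers 0:j, 1:h
3(h) covers 2:k
4(k) covers 3:h
5(m) covers ∅
6(k) covers 4:k
floor of heap: 0:j, 1:h, 5:m
completions by unplaced set U, small U first (add the entries for U minus each lowest piece of U):
  |U|=1: {5}:1  {6}:1
  |U|=2: {4,6}:1  {5,6}:2
  |U|=3: {3,4,6}:1  {4,5,6}:3
  |U|=4: {2,3,4,6}:1  {3,4,5,6}:4
  |U|=5: {0,2,3,4,6}:1  {1,2,3,4,6}:1  {2,3,4,5,6}:5
  start at 0(j): 6
  start at 1(h): 6
  start at 5(m): 2
sum over floor = 14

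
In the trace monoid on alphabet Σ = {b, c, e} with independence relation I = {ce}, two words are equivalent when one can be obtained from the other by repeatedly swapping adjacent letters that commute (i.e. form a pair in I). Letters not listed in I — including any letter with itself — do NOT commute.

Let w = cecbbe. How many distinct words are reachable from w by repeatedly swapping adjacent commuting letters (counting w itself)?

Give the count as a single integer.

piece 0:c — minimal
piece 1:e — minimal
piece 2:c rests on {0:c}
piece 3:b rests on {1:e, 2:c}
piece 4:b rests on {3:b}
piece 5:e rests on {4:b}
minimal pieces: {0:c, 1:e}
ways to finish when only these pieces remain (= sum over removing one remaining piece with nothing left below it):
  1 left: {5}→1
  2 left: {4,5}→1
  3 left: {3,4,5}→1
  4 left: {1,3,4,5}→1  {2,3,4,5}→1
  placing 0:c first → 2 extensions
  placing 1:e first → 1 extensions
total linear extensions = 3

3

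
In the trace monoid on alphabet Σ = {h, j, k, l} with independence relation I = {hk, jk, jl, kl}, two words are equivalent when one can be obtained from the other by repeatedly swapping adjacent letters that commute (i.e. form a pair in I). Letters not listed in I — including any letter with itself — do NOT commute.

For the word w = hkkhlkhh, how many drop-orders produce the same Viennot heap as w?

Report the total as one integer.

56

piece 0:h — minimal
piece 1:k — minimal
piece 2:k rests on {1:k}
piece 3:h rests on {0:h}
piece 4:l rests on {3:h}
piece 5:k rests on {2:k}
piece 6:h rests on {4:l}
piece 7:h rests on {6:h}
minimal pieces: {0:h, 1:k}
ways to finish when only these pieces remain (= sum over removing one remaining piece with nothing left below it):
  1 left: {5}→1  {7}→1
  2 left: {2,5}→1  {5,7}→2  {6,7}→1
  3 left: {1,2,5}→1  {2,5,7}→3  {4,6,7}→1  {5,6,7}→3
  4 left: {1,2,5,7}→4  {2,5,6,7}→6  {3,4,6,7}→1  {4,5,6,7}→4
  5 left: {0,3,4,6,7}→1  {1,2,5,6,7}→10  {2,4,5,6,7}→10  {3,4,5,6,7}→5
  6 left: {0,3,4,5,6,7}→6  {1,2,4,5,6,7}→20  {2,3,4,5,6,7}→15
  placing 0:h first → 35 extensions
  placing 1:k first → 21 extensions
total linear extensions = 56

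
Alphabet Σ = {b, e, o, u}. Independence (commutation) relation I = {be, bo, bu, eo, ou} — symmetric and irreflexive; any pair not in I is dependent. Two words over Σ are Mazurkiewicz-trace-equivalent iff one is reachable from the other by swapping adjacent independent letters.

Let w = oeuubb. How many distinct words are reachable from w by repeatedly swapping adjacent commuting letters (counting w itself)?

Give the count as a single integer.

60

drop 0:o onto floor
drop 1:e onto floor
drop 2:u onto {1:e}
drop 3:u onto {2:u}
drop 4:b onto floor
drop 5:b onto {4:b}
ground layer = {0:o, 1:e, 4:b}
drop-orders for the pieces not yet dropped (sum over which currently-grounded one goes next):
  1 to go: {0} 1  {3} 1  {5} 1
  2 to go: {0,3} 2  {0,5} 2  {2,3} 1  {3,5} 2  {4,5} 1
  3 to go: {0,2,3} 3  {0,3,5} 6  {0,4,5} 3  {1,2,3} 1  {2,3,5} 3  {3,4,5} 3
  4 to go: {0,1,2,3} 4  {0,2,3,5} 12  {0,3,4,5} 12  {1,2,3,5} 4  {2,3,4,5} 6
  if 0:o drops first: 10 orders
  if 1:e drops first: 30 orders
  if 4:b drops first: 20 orders
heap linearizations: 60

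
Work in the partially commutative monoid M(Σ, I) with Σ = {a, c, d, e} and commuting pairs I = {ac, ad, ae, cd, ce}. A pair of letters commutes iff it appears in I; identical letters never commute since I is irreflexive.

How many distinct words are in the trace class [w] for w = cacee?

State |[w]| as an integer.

drop 0:c onto floor
drop 1:a onto floor
drop 2:c onto {0:c}
drop 3:e onto floor
drop 4:e onto {3:e}
ground layer = {0:c, 1:a, 3:e}
drop-orders for the pieces not yet dropped (sum over which currently-grounded one goes next):
  1 to go: {1} 1  {2} 1  {4} 1
  2 to go: {0,2} 1  {1,2} 2  {1,4} 2  {2,4} 2  {3,4} 1
  3 to go: {0,1,2} 3  {0,2,4} 3  {1,2,4} 6  {1,3,4} 3  {2,3,4} 3
  if 0:c drops first: 12 orders
  if 1:a drops first: 6 orders
  if 3:e drops first: 12 orders
heap linearizations: 30

30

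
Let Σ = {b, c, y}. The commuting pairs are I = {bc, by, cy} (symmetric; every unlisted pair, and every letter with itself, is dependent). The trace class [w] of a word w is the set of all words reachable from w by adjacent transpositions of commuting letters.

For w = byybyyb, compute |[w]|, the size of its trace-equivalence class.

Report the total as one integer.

#0=b has no predecessor
#1=y has no predecessor
#2=y depends on [1:y]
#3=b depends on [0:b]
#4=y depends on [2:y]
#5=y depends on [4:y]
#6=b depends on [3:b]
sources: [0:b, 1:y]
N(rest) = Σ N(rest − s) over sources s of rest; N(one piece) = 1:
  size 1 → [5]=1  [6]=1
  size 2 → [3,6]=1  [4,5]=1  [5,6]=2
  size 3 → [0,3,6]=1  [2,4,5]=1  [3,5,6]=3  [4,5,6]=3
  size 4 → [0,3,5,6]=4  [1,2,4,5]=1  [2,4,5,6]=4  [3,4,5,6]=6
  size 5 → [0,3,4,5,6]=10  [1,2,4,5,6]=5  [2,3,4,5,6]=10
  first=0(b) contributes 15
  first=1(y) contributes 20
|[w]| = 35

35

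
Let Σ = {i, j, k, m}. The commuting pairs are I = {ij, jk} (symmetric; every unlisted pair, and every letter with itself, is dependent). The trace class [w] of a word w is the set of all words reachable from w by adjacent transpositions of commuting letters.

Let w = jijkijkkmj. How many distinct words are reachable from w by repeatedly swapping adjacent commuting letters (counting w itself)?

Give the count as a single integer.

#0=j has no predecessor
#1=i has no predecessor
#2=j depends on [0:j]
#3=k depends on [1:i]
#4=i depends on [3:k]
#5=j depends on [2:j]
#6=k depends on [4:i]
#7=k depends on [6:k]
#8=m depends on [5:j, 7:k]
#9=j depends on [8:m]
sources: [0:j, 1:i]
N(rest) = Σ N(rest − s) over sources s of rest; N(one piece) = 1:
  size 1 → [9]=1
  size 2 → [8,9]=1
  size 3 → [5,8,9]=1  [7,8,9]=1
  size 4 → [2,5,8,9]=1  [5,7,8,9]=2  [6,7,8,9]=1
  size 5 → [0,2,5,8,9]=1  [2,5,7,8,9]=3  [4,6,7,8,9]=1  [5,6,7,8,9]=3
  size 6 → [0,2,5,7,8,9]=4  [2,5,6,7,8,9]=6  [3,4,6,7,8,9]=1  [4,5,6,7,8,9]=4
  size 7 → [0,2,5,6,7,8,9]=10  [1,3,4,6,7,8,9]=1  [2,4,5,6,7,8,9]=10  [3,4,5,6,7,8,9]=5
  size 8 → [0,2,4,5,6,7,8,9]=20  [1,3,4,5,6,7,8,9]=6  [2,3,4,5,6,7,8,9]=15
  first=0(j) contributes 21
  first=1(i) contributes 35
|[w]| = 56

56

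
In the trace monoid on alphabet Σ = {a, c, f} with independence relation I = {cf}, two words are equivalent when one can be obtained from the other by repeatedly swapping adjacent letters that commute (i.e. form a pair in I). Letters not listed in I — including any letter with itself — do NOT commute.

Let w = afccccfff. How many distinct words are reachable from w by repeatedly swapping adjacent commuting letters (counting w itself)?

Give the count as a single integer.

piece 0:a — minimal
piece 1:f rests on {0:a}
piece 2:c rests on {0:a}
piece 3:c rests on {2:c}
piece 4:c rests on {3:c}
piece 5:c rests on {4:c}
piece 6:f rests on {1:f}
piece 7:f rests on {6:f}
piece 8:f rests on {7:f}
minimal pieces: {0:a}
ways to finish when only these pieces remain (= sum over removing one remaining piece with nothing left below it):
  1 left: {5}→1  {8}→1
  2 left: {4,5}→1  {5,8}→2  {7,8}→1
  3 left: {3,4,5}→1  {4,5,8}→3  {5,7,8}→3  {6,7,8}→1
  4 left: {1,6,7,8}→1  {2,3,4,5}→1  {3,4,5,8}→4  {4,5,7,8}→6  {5,6,7,8}→4
  5 left: {1,5,6,7,8}→5  {2,3,4,5,8}→5  {3,4,5,7,8}→10  {4,5,6,7,8}→10
  6 left: {1,4,5,6,7,8}→15  {2,3,4,5,7,8}→15  {3,4,5,6,7,8}→20
  7 left: {1,3,4,5,6,7,8}→35  {2,3,4,5,6,7,8}→35
  placing 0:a first → 70 extensions

70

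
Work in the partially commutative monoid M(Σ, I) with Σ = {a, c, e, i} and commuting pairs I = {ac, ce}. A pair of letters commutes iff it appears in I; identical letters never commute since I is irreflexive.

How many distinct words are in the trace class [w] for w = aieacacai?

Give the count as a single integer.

15

piece 0:a — minimal
piece 1:i rests on {0:a}
piece 2:e rests on {1:i}
piece 3:a rests on {2:e}
piece 4:c rests on {1:i}
piece 5:a rests on {3:a}
piece 6:c rests on {4:c}
piece 7:a rests on {5:a}
piece 8:i rests on {6:c, 7:a}
minimal pieces: {0:a}
ways to finish when only these pieces remain (= sum over removing one remaining piece with nothing left below it):
  1 left: {8}→1
  2 left: {6,8}→1  {7,8}→1
  3 left: {4,6,8}→1  {5,7,8}→1  {6,7,8}→2
  4 left: {3,5,7,8}→1  {4,6,7,8}→3  {5,6,7,8}→3
  5 left: {2,3,5,7,8}→1  {3,5,6,7,8}→4  {4,5,6,7,8}→6
  6 left: {2,3,5,6,7,8}→5  {3,4,5,6,7,8}→10
  7 left: {2,3,4,5,6,7,8}→15
  placing 0:a first → 15 extensions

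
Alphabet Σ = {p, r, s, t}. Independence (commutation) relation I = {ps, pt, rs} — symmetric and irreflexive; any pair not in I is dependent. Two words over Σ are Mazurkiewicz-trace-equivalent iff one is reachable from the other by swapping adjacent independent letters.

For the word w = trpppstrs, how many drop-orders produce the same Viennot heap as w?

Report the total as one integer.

44

piece 0:t — minimal
piece 1:r rests on {0:t}
piece 2:p rests on {1:r}
piece 3:p rests on {2:p}
piece 4:p rests on {3:p}
piece 5:s rests on {0:t}
piece 6:t rests on {1:r, 5:s}
piece 7:r rests on {4:p, 6:t}
piece 8:s rests on {6:t}
minimal pieces: {0:t}
ways to finish when only these pieces remain (= sum over removing one remaining piece with nothing left below it):
  1 left: {7}→1  {8}→1
  2 left: {4,7}→1  {7,8}→2
  3 left: {3,4,7}→1  {4,7,8}→3  {6,7,8}→2
  4 left: {2,3,4,7}→1  {3,4,7,8}→4  {4,6,7,8}→5  {5,6,7,8}→2
  5 left: {2,3,4,7,8}→5  {3,4,6,7,8}→9  {4,5,6,7,8}→7
  6 left: {2,3,4,6,7,8}→14  {3,4,5,6,7,8}→16
  7 left: {1,2,3,4,6,7,8}→14  {2,3,4,5,6,7,8}→30
  placing 0:t first → 44 extensions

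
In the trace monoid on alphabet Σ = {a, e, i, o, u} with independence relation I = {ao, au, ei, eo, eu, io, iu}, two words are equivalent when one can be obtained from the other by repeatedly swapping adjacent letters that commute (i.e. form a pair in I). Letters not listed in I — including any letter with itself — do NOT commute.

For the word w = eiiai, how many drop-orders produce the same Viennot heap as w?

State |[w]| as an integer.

#0=e has no predecessor
#1=i has no predecessor
#2=i depends on [1:i]
#3=a depends on [0:e, 2:i]
#4=i depends on [3:a]
sources: [0:e, 1:i]
N(rest) = Σ N(rest − s) over sources s of rest; N(one piece) = 1:
  size 1 → [4]=1
  size 2 → [3,4]=1
  size 3 → [0,3,4]=1  [2,3,4]=1
  first=0(e) contributes 1
  first=1(i) contributes 2
|[w]| = 3

3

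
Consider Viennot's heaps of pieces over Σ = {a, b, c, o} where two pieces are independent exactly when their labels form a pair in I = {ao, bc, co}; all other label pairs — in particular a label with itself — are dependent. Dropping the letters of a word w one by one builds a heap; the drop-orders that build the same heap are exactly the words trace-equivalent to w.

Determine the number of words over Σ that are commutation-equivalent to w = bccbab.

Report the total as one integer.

#0=b has no predecessor
#1=c has no predecessor
#2=c depends on [1:c]
#3=b depends on [0:b]
#4=a depends on [2:c, 3:b]
#5=b depends on [4:a]
sources: [0:b, 1:c]
N(rest) = Σ N(rest − s) over sources s of rest; N(one piece) = 1:
  size 1 → [5]=1
  size 2 → [4,5]=1
  size 3 → [2,4,5]=1  [3,4,5]=1
  size 4 → [0,3,4,5]=1  [1,2,4,5]=1  [2,3,4,5]=2
  first=0(b) contributes 3
  first=1(c) contributes 3
|[w]| = 6

6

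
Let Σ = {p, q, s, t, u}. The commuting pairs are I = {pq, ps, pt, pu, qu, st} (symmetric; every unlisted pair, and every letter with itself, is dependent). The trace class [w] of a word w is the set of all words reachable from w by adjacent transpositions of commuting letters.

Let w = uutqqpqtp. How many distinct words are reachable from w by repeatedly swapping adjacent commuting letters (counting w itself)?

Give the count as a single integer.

drop 0:u onto floor
drop 1:u onto {0:u}
drop 2:t onto {1:u}
drop 3:q onto {2:t}
drop 4:q onto {3:q}
drop 5:p onto floor
drop 6:q onto {4:q}
drop 7:t onto {6:q}
drop 8:p onto {5:p}
ground layer = {0:u, 5:p}
drop-orders for the pieces not yet dropped (sum over which currently-grounded one goes next):
  1 to go: {7} 1  {8} 1
  2 to go: {5,8} 1  {6,7} 1  {7,8} 2
  3 to go: {4,6,7} 1  {5,7,8} 3  {6,7,8} 3
  4 to go: {3,4,6,7} 1  {4,6,7,8} 4  {5,6,7,8} 6
  5 to go: {2,3,4,6,7} 1  {3,4,6,7,8} 5  {4,5,6,7,8} 10
  6 to go: {1,2,3,4,6,7} 1  {2,3,4,6,7,8} 6  {3,4,5,6,7,8} 15
  7 to go: {0,1,2,3,4,6,7} 1  {1,2,3,4,6,7,8} 7  {2,3,4,5,6,7,8} 21
  if 0:u drops first: 28 orders
  if 5:p drops first: 8 orders
heap linearizations: 36

36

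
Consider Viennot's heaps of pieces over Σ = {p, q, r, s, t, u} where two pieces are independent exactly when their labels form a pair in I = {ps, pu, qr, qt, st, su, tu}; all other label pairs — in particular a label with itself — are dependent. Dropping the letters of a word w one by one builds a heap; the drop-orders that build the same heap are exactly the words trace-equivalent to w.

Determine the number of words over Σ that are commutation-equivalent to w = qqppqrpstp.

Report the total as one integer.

piece 0:q — minimal
piece 1:q rests on {0:q}
piece 2:p rests on {1:q}
piece 3:p rests on {2:p}
piece 4:q rests on {3:p}
piece 5:r rests on {3:p}
piece 6:p rests on {4:q, 5:r}
piece 7:s rests on {4:q, 5:r}
piece 8:t rests on {6:p}
piece 9:p rests on {8:t}
minimal pieces: {0:q}
ways to finish when only these pieces remain (= sum over removing one remaining piece with nothing left below it):
  1 left: {7}→1  {9}→1
  2 left: {7,9}→2  {8,9}→1
  3 left: {6,8,9}→1  {7,8,9}→3
  4 left: {6,7,8,9}→4
  5 left: {4,6,7,8,9}→4  {5,6,7,8,9}→4
  6 left: {4,5,6,7,8,9}→8
  7 left: {3,4,5,6,7,8,9}→8
  8 left: {2,3,4,5,6,7,8,9}→8
  placing 0:q first → 8 extensions

8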